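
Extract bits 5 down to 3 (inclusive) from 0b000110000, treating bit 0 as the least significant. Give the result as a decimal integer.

6

v = 000110000
Shift right by 3: 000110
Mask low 3 bits: 110 = 6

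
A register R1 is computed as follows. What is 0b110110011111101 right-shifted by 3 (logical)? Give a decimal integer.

x = 110110011111101
shift right by 3 → 000110110011111 = 3487
(equivalently, floor(27901 / 8))

3487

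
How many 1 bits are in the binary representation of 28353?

8

28353 = 110111011000001
Count the 1s: 1 + 1 + 1 + 1 + 1 + 1 + 1 + 1 = 8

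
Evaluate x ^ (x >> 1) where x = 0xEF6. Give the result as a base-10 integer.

2445

x = 111011110110 = 3830
x>>1 = 011101111011
XOR  = 100110001101 = 2445
(x ^ (x >> 1) gives the standard binary-reflected Gray code of x.)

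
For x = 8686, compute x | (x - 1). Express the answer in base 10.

x = 10000111101110 = 8686
x - 1 = 10000111101101
OR    = 10000111101111 = 8687
(x | (x - 1) sets all bits below the lowest set bit.)

8687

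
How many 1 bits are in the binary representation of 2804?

2804 = 101011110100
Count the 1s: 1 + 1 + 1 + 1 + 1 + 1 + 1 = 7

7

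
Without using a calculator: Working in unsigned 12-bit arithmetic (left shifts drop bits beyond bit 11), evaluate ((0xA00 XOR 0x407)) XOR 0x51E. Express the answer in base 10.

2841

0xA00 = 101000000000
0x407 = 010000000111
→ XOR → 111000000111 = 3591
0x51E = 010100011110
→ XOR → 101100011001 = 2841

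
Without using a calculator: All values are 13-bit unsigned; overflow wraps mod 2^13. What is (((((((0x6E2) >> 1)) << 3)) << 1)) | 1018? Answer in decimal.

6138

0x6E2 = 0011011100010
→ >> 1 → 0001101110001 = 881
→ << 3 (mod 2^13) → 1101110001000 = 7048
→ << 1 (mod 2^13) → 1011100010000 = 5904
1018 = 0001111111010
→ | → 1011111111010 = 6138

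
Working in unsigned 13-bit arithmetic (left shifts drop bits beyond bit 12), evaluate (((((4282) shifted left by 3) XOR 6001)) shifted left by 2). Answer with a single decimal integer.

4282 = 1000010111010
→ shifted left by 3 (mod 2^13) → 0010111010000 = 1488
6001 = 1011101110001
→ XOR → 1001010100001 = 4769
→ shifted left by 2 (mod 2^13) → 0101010000100 = 2692

2692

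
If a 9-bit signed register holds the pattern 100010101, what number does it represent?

pattern = 100010101 (MSB is 1 ⇒ negative)
Invert: 011101010, add 1 → 011101011 = 235, so the value is -235.
(Equivalently: 277 - 2^9 = 277 - 512 = -235.)

-235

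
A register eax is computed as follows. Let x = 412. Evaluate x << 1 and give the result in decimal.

412 = 0110011100
shift left by 1 → 1100111000 = 824
(equivalently, 412 × 2^1 = 412 × 2)

824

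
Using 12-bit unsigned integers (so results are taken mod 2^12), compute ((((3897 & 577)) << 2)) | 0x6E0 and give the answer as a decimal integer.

3897 = 111100111001
577 = 001001000001
→ & → 001000000001 = 513
→ << 2 (mod 2^12) → 100000000100 = 2052
0x6E0 = 011011100000
→ | → 111011100100 = 3812

3812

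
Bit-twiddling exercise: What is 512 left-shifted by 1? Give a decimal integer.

1024

512 = 01000000000
shift left by 1 → 10000000000 = 1024
(equivalently, 512 × 2^1 = 512 × 2)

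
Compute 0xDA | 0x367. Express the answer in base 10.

0xDA = 0011011010
0x367 = 1101100111
 OR → 1111111111 = 1023

1023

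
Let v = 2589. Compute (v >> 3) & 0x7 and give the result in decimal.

v = 101000011101
Shift right by 3: 101000011
Mask low 3 bits: 011 = 3

3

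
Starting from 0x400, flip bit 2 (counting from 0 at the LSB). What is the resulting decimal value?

x = 10000000000
bit 2 is currently 0; toggle it via x ^ (1 << 2) = x ^ 4
→ 10000000100 = 1028

1028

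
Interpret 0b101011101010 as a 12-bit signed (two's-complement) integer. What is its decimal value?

-1302

pattern = 101011101010 (MSB is 1 ⇒ negative)
Invert: 010100010101, add 1 → 010100010110 = 1302, so the value is -1302.
(Equivalently: 2794 - 2^12 = 2794 - 4096 = -1302.)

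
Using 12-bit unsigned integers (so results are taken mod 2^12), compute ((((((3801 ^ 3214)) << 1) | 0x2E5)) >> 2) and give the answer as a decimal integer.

443

3801 = 111011011001
3214 = 110010001110
→ ^ → 001001010111 = 599
→ << 1 (mod 2^12) → 010010101110 = 1198
0x2E5 = 001011100101
→ | → 011011101111 = 1775
→ >> 2 → 000110111011 = 443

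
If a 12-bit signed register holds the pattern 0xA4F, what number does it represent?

-1457

pattern = 101001001111 (MSB is 1 ⇒ negative)
Invert: 010110110000, add 1 → 010110110001 = 1457, so the value is -1457.
(Equivalently: 2639 - 2^12 = 2639 - 4096 = -1457.)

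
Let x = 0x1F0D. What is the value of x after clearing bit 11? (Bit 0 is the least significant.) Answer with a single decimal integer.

x = 1111100001101
bit 11 is currently 1; clear it via x & ~(1 << 11) = x & ~2048
→ 1011100001101 = 5901

5901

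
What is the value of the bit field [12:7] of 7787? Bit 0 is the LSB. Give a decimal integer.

60

v = 1111001101011
Shift right by 7: 111100
Mask low 6 bits: 111100 = 60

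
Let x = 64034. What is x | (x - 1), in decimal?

64035

x = 1111101000100010 = 64034
x - 1 = 1111101000100001
OR    = 1111101000100011 = 64035
(x | (x - 1) sets all bits below the lowest set bit.)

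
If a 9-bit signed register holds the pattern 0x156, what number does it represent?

-170

pattern = 101010110 (MSB is 1 ⇒ negative)
Invert: 010101001, add 1 → 010101010 = 170, so the value is -170.
(Equivalently: 342 - 2^9 = 342 - 512 = -170.)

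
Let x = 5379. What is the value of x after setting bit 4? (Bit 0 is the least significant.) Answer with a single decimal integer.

x = 1010100000011
bit 4 is currently 0; set it via x | (1 << 4) = x | 16
→ 1010100010011 = 5395

5395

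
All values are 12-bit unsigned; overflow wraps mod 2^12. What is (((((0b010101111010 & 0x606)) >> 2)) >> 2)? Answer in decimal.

64

0b010101111010 = 010101111010
0x606 = 011000000110
→ & → 010000000010 = 1026
→ >> 2 → 000100000000 = 256
→ >> 2 → 000001000000 = 64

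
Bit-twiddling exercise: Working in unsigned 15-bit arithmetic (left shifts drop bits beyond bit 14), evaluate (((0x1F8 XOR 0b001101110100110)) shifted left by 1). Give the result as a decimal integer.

13500

0x1F8 = 000000111111000
0b001101110100110 = 001101110100110
→ XOR → 001101001011110 = 6750
→ shifted left by 1 (mod 2^15) → 011010010111100 = 13500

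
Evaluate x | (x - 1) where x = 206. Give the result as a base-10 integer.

207

x = 11001110 = 206
x - 1 = 11001101
OR    = 11001111 = 207
(x | (x - 1) sets all bits below the lowest set bit.)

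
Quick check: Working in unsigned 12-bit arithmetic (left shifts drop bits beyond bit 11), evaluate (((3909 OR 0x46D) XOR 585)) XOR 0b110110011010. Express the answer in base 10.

3909 = 111101000101
0x46D = 010001101101
→ OR → 111101101101 = 3949
585 = 001001001001
→ XOR → 110100100100 = 3364
0b110110011010 = 110110011010
→ XOR → 000010111110 = 190

190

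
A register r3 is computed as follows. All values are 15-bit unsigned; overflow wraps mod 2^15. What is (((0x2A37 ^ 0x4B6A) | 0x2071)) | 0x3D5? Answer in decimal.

25597

0x2A37 = 010101000110111
0x4B6A = 100101101101010
→ ^ → 110000101011101 = 24925
0x2071 = 010000001110001
→ | → 110000101111101 = 24957
0x3D5 = 000001111010101
→ | → 110001111111101 = 25597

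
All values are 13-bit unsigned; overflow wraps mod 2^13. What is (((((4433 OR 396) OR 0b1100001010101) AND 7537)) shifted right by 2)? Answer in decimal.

1620

4433 = 1000101010001
396 = 0000110001100
→ OR → 1000111011101 = 4573
0b1100001010101 = 1100001010101
→ OR → 1100111011101 = 6621
7537 = 1110101110001
→ AND → 1100101010001 = 6481
→ shifted right by 2 → 0011001010100 = 1620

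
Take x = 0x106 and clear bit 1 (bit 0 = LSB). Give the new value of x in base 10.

x = 100000110
bit 1 is currently 1; clear it via x & ~(1 << 1) = x & ~2
→ 100000100 = 260

260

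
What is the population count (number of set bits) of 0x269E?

0x269E = 10011010011110
Count the 1s: 1 + 1 + 1 + 1 + 1 + 1 + 1 + 1 = 8

8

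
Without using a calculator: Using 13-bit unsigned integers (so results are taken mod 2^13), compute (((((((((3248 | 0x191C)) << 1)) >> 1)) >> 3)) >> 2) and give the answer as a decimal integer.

109

3248 = 0110010110000
0x191C = 1100100011100
→ | → 1110110111100 = 7612
→ << 1 (mod 2^13) → 1101101111000 = 7032
→ >> 1 → 0110110111100 = 3516
→ >> 3 → 0000110110111 = 439
→ >> 2 → 0000001101101 = 109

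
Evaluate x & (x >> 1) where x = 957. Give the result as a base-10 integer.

x = 1110111101 = 957
x>>1 = 0111011110
AND  = 0110011100 = 412
(x & (x >> 1) has a 1 wherever x has two consecutive 1 bits.)

412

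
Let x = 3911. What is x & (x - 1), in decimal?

3910

x = 111101000111 = 3911
x - 1 = 111101000110
AND   = 111101000110 = 3910
(x & (x - 1) clears the lowest set bit of x.)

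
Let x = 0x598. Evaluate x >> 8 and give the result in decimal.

5

0x598 = 10110011000
shift right by 8 → 00000000101 = 5
(equivalently, floor(1432 / 256))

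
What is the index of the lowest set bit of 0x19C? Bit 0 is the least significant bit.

0x19C = 110011100
Trailing zeros: 2, so the lowest set bit is bit 2 (value 4).

2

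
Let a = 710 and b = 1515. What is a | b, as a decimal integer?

2031

710 = 01011000110
1515 = 10111101011
 OR → 11111101111 = 2031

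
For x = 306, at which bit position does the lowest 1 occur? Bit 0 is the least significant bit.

1

306 = 100110010
Trailing zeros: 1, so the lowest set bit is bit 1 (value 2).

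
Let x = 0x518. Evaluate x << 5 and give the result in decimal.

0x518 = 0000010100011000
shift left by 5 → 1010001100000000 = 41728
(equivalently, 1304 × 2^5 = 1304 × 32)

41728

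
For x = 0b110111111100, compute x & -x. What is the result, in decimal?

4

x = 110111111100 = 3580
-x (two's complement) = …001000000100
AND   = 000000000100 = 4
(x & -x isolates the lowest set bit of x.)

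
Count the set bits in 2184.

3

2184 = 100010001000
Count the 1s: 1 + 1 + 1 = 3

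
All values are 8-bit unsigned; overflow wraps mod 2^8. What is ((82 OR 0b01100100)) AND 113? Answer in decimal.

82 = 01010010
0b01100100 = 01100100
→ OR → 01110110 = 118
113 = 01110001
→ AND → 01110000 = 112

112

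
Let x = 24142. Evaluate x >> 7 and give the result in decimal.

24142 = 101111001001110
shift right by 7 → 000000010111100 = 188
(equivalently, floor(24142 / 128))

188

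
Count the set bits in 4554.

4554 = 1000111001010
Count the 1s: 1 + 1 + 1 + 1 + 1 + 1 = 6

6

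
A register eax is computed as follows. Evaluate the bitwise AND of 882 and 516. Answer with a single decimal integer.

512

882 = 1101110010
516 = 1000000100
AND → 1000000000 = 512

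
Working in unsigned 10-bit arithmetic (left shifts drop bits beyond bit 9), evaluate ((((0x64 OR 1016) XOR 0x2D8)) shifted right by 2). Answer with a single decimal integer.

73

0x64 = 0001100100
1016 = 1111111000
→ OR → 1111111100 = 1020
0x2D8 = 1011011000
→ XOR → 0100100100 = 292
→ shifted right by 2 → 0001001001 = 73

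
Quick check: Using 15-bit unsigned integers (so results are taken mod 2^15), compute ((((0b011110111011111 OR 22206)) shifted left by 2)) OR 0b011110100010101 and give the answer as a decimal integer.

32765

0b011110111011111 = 011110111011111
22206 = 101011010111110
→ OR → 111111111111111 = 32767
→ shifted left by 2 (mod 2^15) → 111111111111100 = 32764
0b011110100010101 = 011110100010101
→ OR → 111111111111101 = 32765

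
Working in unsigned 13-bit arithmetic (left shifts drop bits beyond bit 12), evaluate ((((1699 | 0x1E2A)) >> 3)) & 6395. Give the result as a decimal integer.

209

1699 = 0011010100011
0x1E2A = 1111000101010
→ | → 1111010101011 = 7851
→ >> 3 → 0001111010101 = 981
6395 = 1100011111011
→ & → 0000011010001 = 209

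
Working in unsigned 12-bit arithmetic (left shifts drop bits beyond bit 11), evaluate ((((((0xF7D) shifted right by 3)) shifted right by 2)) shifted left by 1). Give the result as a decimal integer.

0xF7D = 111101111101
→ shifted right by 3 → 000111101111 = 495
→ shifted right by 2 → 000001111011 = 123
→ shifted left by 1 (mod 2^12) → 000011110110 = 246

246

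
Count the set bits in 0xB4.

0xB4 = 10110100
Count the 1s: 1 + 1 + 1 + 1 = 4

4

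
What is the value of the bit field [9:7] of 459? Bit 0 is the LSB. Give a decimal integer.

3

v = 0111001011
Shift right by 7: 011
Mask low 3 bits: 011 = 3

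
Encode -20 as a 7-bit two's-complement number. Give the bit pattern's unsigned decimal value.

108

20 in 7 bits: 0010100
Invert: 1101011
Add 1:  1101100 = 108
(Check: 2^7 - 20 = 128 - 20 = 108.)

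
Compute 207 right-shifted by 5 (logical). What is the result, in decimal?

6

207 = 11001111
shift right by 5 → 00000110 = 6
(equivalently, floor(207 / 32))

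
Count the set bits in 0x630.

4

0x630 = 11000110000
Count the 1s: 1 + 1 + 1 + 1 = 4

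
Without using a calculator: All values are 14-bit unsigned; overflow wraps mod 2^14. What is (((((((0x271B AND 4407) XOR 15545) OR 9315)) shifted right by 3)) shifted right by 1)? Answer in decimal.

990

0x271B = 10011100011011
4407 = 01000100110111
→ AND → 00000100010011 = 275
15545 = 11110010111001
→ XOR → 11110110101010 = 15786
9315 = 10010001100011
→ OR → 11110111101011 = 15851
→ shifted right by 3 → 00011110111101 = 1981
→ shifted right by 1 → 00001111011110 = 990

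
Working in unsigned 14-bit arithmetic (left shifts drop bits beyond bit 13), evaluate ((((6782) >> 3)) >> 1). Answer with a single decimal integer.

423

6782 = 01101001111110
→ >> 3 → 00001101001111 = 847
→ >> 1 → 00000110100111 = 423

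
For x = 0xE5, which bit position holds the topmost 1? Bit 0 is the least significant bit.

7

0xE5 = 11100101
The topmost 1 is at position 7 (since 2^7 = 128 ≤ 229 < 256).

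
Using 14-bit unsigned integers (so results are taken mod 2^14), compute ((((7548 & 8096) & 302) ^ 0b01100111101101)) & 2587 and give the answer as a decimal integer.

2057

7548 = 01110101111100
8096 = 01111110100000
→ & → 01110100100000 = 7456
302 = 00000100101110
→ & → 00000100100000 = 288
0b01100111101101 = 01100111101101
→ ^ → 01100011001101 = 6349
2587 = 00101000011011
→ & → 00100000001001 = 2057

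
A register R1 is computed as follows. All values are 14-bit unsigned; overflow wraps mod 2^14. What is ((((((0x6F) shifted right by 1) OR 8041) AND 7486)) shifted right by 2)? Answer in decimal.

0x6F = 00000001101111
→ shifted right by 1 → 00000000110111 = 55
8041 = 01111101101001
→ OR → 01111101111111 = 8063
7486 = 01110100111110
→ AND → 01110100111110 = 7486
→ shifted right by 2 → 00011101001111 = 1871

1871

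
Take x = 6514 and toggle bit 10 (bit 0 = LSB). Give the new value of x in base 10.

7538

x = 1100101110010
bit 10 is currently 0; toggle it via x ^ (1 << 10) = x ^ 1024
→ 1110101110010 = 7538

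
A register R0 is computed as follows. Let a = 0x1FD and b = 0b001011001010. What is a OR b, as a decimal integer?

1023

0x1FD = 0111111101
b = 1011001010
 OR → 1111111111 = 1023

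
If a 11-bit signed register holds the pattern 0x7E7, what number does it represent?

-25

pattern = 11111100111 (MSB is 1 ⇒ negative)
Invert: 00000011000, add 1 → 00000011001 = 25, so the value is -25.
(Equivalently: 2023 - 2^11 = 2023 - 2048 = -25.)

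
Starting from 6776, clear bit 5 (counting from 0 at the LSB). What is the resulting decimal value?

x = 1101001111000
bit 5 is currently 1; clear it via x & ~(1 << 5) = x & ~32
→ 1101001011000 = 6744

6744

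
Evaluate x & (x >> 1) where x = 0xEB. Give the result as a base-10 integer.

x = 11101011 = 235
x>>1 = 01110101
AND  = 01100001 = 97
(x & (x >> 1) has a 1 wherever x has two consecutive 1 bits.)

97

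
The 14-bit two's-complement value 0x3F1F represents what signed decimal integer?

-225

pattern = 11111100011111 (MSB is 1 ⇒ negative)
Invert: 00000011100000, add 1 → 00000011100001 = 225, so the value is -225.
(Equivalently: 16159 - 2^14 = 16159 - 16384 = -225.)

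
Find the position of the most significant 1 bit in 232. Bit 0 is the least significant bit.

7

232 = 11101000
The topmost 1 is at position 7 (since 2^7 = 128 ≤ 232 < 256).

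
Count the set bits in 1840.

1840 = 11100110000
Count the 1s: 1 + 1 + 1 + 1 + 1 = 5

5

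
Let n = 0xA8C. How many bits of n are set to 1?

0xA8C = 101010001100
Count the 1s: 1 + 1 + 1 + 1 + 1 = 5

5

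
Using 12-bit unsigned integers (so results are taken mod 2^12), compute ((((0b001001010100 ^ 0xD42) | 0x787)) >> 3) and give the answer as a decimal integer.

498

0b001001010100 = 001001010100
0xD42 = 110101000010
→ ^ → 111100010110 = 3862
0x787 = 011110000111
→ | → 111110010111 = 3991
→ >> 3 → 000111110010 = 498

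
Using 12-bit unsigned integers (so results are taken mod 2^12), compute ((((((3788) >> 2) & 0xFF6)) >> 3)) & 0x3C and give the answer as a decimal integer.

3788 = 111011001100
→ >> 2 → 001110110011 = 947
0xFF6 = 111111110110
→ & → 001110110010 = 946
→ >> 3 → 000001110110 = 118
0x3C = 000000111100
→ & → 000000110100 = 52

52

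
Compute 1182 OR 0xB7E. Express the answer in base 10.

4094

1182 = 010010011110
0xB7E = 101101111110
 OR → 111111111110 = 4094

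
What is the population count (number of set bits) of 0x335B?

9

0x335B = 11001101011011
Count the 1s: 1 + 1 + 1 + 1 + 1 + 1 + 1 + 1 + 1 = 9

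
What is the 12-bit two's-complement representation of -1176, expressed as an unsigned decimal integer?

2920

1176 in 12 bits: 010010011000
Invert: 101101100111
Add 1:  101101101000 = 2920
(Check: 2^12 - 1176 = 4096 - 1176 = 2920.)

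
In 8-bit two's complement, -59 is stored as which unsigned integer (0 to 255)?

59 in 8 bits: 00111011
Invert: 11000100
Add 1:  11000101 = 197
(Check: 2^8 - 59 = 256 - 59 = 197.)

197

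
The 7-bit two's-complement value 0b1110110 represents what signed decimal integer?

pattern = 1110110 (MSB is 1 ⇒ negative)
Invert: 0001001, add 1 → 0001010 = 10, so the value is -10.
(Equivalently: 118 - 2^7 = 118 - 128 = -10.)

-10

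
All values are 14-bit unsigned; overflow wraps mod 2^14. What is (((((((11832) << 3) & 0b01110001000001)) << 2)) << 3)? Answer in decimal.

11832 = 10111000111000
→ << 3 (mod 2^14) → 11000111000000 = 12736
0b01110001000001 = 01110001000001
→ & → 01000001000000 = 4160
→ << 2 (mod 2^14) → 00000100000000 = 256
→ << 3 (mod 2^14) → 00100000000000 = 2048

2048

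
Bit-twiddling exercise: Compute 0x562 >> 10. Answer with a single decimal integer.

1

0x562 = 10101100010
shift right by 10 → 00000000001 = 1
(equivalently, floor(1378 / 1024))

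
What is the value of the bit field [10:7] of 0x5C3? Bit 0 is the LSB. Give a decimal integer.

v = 10111000011
Shift right by 7: 1011
Mask low 4 bits: 1011 = 11

11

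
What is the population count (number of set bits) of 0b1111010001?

6

n = 1111010001
Count the 1s: 1 + 1 + 1 + 1 + 1 + 1 = 6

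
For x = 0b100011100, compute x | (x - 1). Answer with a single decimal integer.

x = 100011100 = 284
x - 1 = 100011011
OR    = 100011111 = 287
(x | (x - 1) sets all bits below the lowest set bit.)

287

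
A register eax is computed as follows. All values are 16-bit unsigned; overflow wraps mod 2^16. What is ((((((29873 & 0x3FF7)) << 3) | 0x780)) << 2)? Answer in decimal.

40480

29873 = 0111010010110001
0x3FF7 = 0011111111110111
→ & → 0011010010110001 = 13489
→ << 3 (mod 2^16) → 1010010110001000 = 42376
0x780 = 0000011110000000
→ | → 1010011110001000 = 42888
→ << 2 (mod 2^16) → 1001111000100000 = 40480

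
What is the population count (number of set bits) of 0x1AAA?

0x1AAA = 1101010101010
Count the 1s: 1 + 1 + 1 + 1 + 1 + 1 + 1 = 7

7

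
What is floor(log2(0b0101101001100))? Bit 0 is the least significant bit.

0b0101101001100 = 101101001100
The topmost 1 is at position 11 (since 2^11 = 2048 ≤ 2892 < 4096).

11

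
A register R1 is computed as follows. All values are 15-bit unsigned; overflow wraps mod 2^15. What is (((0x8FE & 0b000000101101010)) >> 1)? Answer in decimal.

0x8FE = 000100011111110
0b000000101101010 = 000000101101010
→ & → 000000001101010 = 106
→ >> 1 → 000000000110101 = 53

53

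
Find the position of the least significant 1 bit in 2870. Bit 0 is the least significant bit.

2870 = 101100110110
Trailing zeros: 1, so the lowest set bit is bit 1 (value 2).

1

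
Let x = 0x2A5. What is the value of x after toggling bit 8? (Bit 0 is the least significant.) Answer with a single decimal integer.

933

x = 1010100101
bit 8 is currently 0; toggle it via x ^ (1 << 8) = x ^ 256
→ 1110100101 = 933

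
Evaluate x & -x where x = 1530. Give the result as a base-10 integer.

2

x = 10111111010 = 1530
-x (two's complement) = …01000000110
AND   = 00000000010 = 2
(x & -x isolates the lowest set bit of x.)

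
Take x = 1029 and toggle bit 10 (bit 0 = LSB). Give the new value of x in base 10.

x = 10000000101
bit 10 is currently 1; toggle it via x ^ (1 << 10) = x ^ 1024
→ 00000000101 = 5

5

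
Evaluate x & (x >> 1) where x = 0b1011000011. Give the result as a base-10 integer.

65

x = 1011000011 = 707
x>>1 = 0101100001
AND  = 0001000001 = 65
(x & (x >> 1) has a 1 wherever x has two consecutive 1 bits.)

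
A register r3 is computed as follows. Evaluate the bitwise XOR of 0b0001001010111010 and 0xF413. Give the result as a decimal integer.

59049

a = 0001001010111010
0xF413 = 1111010000010011
XOR → 1110011010101001 = 59049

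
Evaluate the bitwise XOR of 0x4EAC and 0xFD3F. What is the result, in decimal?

0x4EAC = 0100111010101100
0xFD3F = 1111110100111111
XOR → 1011001110010011 = 45971

45971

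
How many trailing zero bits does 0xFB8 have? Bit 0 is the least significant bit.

3

0xFB8 = 111110111000
Trailing zeros: 3, so the lowest set bit is bit 3 (value 8).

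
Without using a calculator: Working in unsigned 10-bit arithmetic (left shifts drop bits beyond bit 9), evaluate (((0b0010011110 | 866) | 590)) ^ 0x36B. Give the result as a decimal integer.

0b0010011110 = 0010011110
866 = 1101100010
→ | → 1111111110 = 1022
590 = 1001001110
→ | → 1111111110 = 1022
0x36B = 1101101011
→ ^ → 0010010101 = 149

149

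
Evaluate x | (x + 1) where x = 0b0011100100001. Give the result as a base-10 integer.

1827

x = 11100100001 = 1825
x + 1 = 11100100010
OR    = 11100100011 = 1827
(x | (x + 1) sets the lowest cleared bit.)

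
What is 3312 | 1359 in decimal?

3312 = 110011110000
1359 = 010101001111
 OR → 110111111111 = 3583

3583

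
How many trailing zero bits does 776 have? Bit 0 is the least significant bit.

776 = 1100001000
Trailing zeros: 3, so the lowest set bit is bit 3 (value 8).

3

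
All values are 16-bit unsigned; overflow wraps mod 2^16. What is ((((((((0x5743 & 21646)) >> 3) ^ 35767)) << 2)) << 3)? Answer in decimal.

9952

0x5743 = 0101011101000011
21646 = 0101010010001110
→ & → 0101010000000010 = 21506
→ >> 3 → 0000101010000000 = 2688
35767 = 1000101110110111
→ ^ → 1000000100110111 = 33079
→ << 2 (mod 2^16) → 0000010011011100 = 1244
→ << 3 (mod 2^16) → 0010011011100000 = 9952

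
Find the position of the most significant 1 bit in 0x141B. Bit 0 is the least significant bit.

0x141B = 1010000011011
The topmost 1 is at position 12 (since 2^12 = 4096 ≤ 5147 < 8192).

12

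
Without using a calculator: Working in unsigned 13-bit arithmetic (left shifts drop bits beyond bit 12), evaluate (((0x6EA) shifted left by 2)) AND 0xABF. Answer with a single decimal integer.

2728

0x6EA = 0011011101010
→ shifted left by 2 (mod 2^13) → 1101110101000 = 7080
0xABF = 0101010111111
→ AND → 0101010101000 = 2728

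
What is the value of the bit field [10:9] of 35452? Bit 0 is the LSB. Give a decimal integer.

1

v = 1000101001111100
Shift right by 9: 1000101
Mask low 2 bits: 01 = 1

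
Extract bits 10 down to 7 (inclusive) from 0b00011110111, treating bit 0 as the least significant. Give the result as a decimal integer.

1

v = 00011110111
Shift right by 7: 0001
Mask low 4 bits: 0001 = 1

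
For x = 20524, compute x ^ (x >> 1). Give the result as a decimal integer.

x = 101000000101100 = 20524
x>>1 = 010100000010110
XOR  = 111100000111010 = 30778
(x ^ (x >> 1) gives the standard binary-reflected Gray code of x.)

30778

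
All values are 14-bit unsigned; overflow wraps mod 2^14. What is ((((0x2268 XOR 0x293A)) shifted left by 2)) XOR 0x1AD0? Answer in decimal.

0x2268 = 10001001101000
0x293A = 10100100111010
→ XOR → 00101101010010 = 2898
→ shifted left by 2 (mod 2^14) → 10110101001000 = 11592
0x1AD0 = 01101011010000
→ XOR → 11011110011000 = 14232

14232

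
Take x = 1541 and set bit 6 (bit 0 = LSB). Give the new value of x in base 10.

1605

x = 11000000101
bit 6 is currently 0; set it via x | (1 << 6) = x | 64
→ 11001000101 = 1605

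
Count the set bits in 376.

5

376 = 101111000
Count the 1s: 1 + 1 + 1 + 1 + 1 = 5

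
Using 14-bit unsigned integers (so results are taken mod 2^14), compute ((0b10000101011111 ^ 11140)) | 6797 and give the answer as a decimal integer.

6879

0b10000101011111 = 10000101011111
11140 = 10101110000100
→ ^ → 00101011011011 = 2779
6797 = 01101010001101
→ | → 01101011011111 = 6879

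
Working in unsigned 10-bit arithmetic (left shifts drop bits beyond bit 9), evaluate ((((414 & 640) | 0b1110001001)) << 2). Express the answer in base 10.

414 = 0110011110
640 = 1010000000
→ & → 0010000000 = 128
0b1110001001 = 1110001001
→ | → 1110001001 = 905
→ << 2 (mod 2^10) → 1000100100 = 548

548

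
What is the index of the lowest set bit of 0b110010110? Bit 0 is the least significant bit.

0b110010110 = 110010110
Trailing zeros: 1, so the lowest set bit is bit 1 (value 2).

1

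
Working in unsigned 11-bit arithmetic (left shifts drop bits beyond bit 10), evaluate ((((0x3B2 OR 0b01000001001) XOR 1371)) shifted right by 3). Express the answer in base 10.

220

0x3B2 = 01110110010
0b01000001001 = 01000001001
→ OR → 01110111011 = 955
1371 = 10101011011
→ XOR → 11011100000 = 1760
→ shifted right by 3 → 00011011100 = 220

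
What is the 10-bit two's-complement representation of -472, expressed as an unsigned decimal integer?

552

472 in 10 bits: 0111011000
Invert: 1000100111
Add 1:  1000101000 = 552
(Check: 2^10 - 472 = 1024 - 472 = 552.)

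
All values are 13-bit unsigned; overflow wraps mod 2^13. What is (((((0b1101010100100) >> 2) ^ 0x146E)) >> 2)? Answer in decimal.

1201

0b1101010100100 = 1101010100100
→ >> 2 → 0011010101001 = 1705
0x146E = 1010001101110
→ ^ → 1001011000111 = 4807
→ >> 2 → 0010010110001 = 1201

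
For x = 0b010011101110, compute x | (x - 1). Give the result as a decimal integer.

1263

x = 10011101110 = 1262
x - 1 = 10011101101
OR    = 10011101111 = 1263
(x | (x - 1) sets all bits below the lowest set bit.)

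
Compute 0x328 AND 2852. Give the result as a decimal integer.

0x328 = 001100101000
2852 = 101100100100
AND → 001100100000 = 800

800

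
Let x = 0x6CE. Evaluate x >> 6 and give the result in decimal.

27

0x6CE = 11011001110
shift right by 6 → 00000011011 = 27
(equivalently, floor(1742 / 64))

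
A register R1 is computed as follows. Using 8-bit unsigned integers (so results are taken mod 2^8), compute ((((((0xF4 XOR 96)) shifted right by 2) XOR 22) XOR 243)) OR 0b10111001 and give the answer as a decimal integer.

249

0xF4 = 11110100
96 = 01100000
→ XOR → 10010100 = 148
→ shifted right by 2 → 00100101 = 37
22 = 00010110
→ XOR → 00110011 = 51
243 = 11110011
→ XOR → 11000000 = 192
0b10111001 = 10111001
→ OR → 11111001 = 249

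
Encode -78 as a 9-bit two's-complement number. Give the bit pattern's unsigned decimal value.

78 in 9 bits: 001001110
Invert: 110110001
Add 1:  110110010 = 434
(Check: 2^9 - 78 = 512 - 78 = 434.)

434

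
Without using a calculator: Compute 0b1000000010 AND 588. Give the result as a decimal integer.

a = 1000000010
588 = 1001001100
AND → 1000000000 = 512

512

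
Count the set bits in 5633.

5633 = 1011000000001
Count the 1s: 1 + 1 + 1 + 1 = 4

4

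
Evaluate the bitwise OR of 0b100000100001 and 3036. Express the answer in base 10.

3069

a = 100000100001
3036 = 101111011100
 OR → 101111111101 = 3069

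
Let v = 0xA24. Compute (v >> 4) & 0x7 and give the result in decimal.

2

v = 101000100100
Shift right by 4: 10100010
Mask low 3 bits: 010 = 2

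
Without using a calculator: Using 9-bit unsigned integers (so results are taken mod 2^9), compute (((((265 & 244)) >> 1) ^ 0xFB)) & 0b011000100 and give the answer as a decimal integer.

265 = 100001001
244 = 011110100
→ & → 000000000 = 0
→ >> 1 → 000000000 = 0
0xFB = 011111011
→ ^ → 011111011 = 251
0b011000100 = 011000100
→ & → 011000000 = 192

192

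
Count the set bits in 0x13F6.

0x13F6 = 1001111110110
Count the 1s: 1 + 1 + 1 + 1 + 1 + 1 + 1 + 1 + 1 = 9

9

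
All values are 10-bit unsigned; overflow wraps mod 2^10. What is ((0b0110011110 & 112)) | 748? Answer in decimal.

0b0110011110 = 0110011110
112 = 0001110000
→ & → 0000010000 = 16
748 = 1011101100
→ | → 1011111100 = 764

764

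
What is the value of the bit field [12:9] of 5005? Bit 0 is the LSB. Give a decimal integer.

v = 1001110001101
Shift right by 9: 1001
Mask low 4 bits: 1001 = 9

9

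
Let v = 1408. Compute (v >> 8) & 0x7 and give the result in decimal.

v = 010110000000
Shift right by 8: 0101
Mask low 3 bits: 101 = 5

5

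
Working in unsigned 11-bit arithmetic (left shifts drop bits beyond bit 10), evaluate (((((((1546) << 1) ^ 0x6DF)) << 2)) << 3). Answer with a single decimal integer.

352

1546 = 11000001010
→ << 1 (mod 2^11) → 10000010100 = 1044
0x6DF = 11011011111
→ ^ → 01011001011 = 715
→ << 2 (mod 2^11) → 01100101100 = 812
→ << 3 (mod 2^11) → 00101100000 = 352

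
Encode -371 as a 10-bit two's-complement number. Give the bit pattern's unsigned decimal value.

653

371 in 10 bits: 0101110011
Invert: 1010001100
Add 1:  1010001101 = 653
(Check: 2^10 - 371 = 1024 - 371 = 653.)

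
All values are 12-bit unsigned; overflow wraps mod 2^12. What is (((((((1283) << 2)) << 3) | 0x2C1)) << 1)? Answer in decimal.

1283 = 010100000011
→ << 2 (mod 2^12) → 010000001100 = 1036
→ << 3 (mod 2^12) → 000001100000 = 96
0x2C1 = 001011000001
→ | → 001011100001 = 737
→ << 1 (mod 2^12) → 010111000010 = 1474

1474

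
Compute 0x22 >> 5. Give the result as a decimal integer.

1

0x22 = 100010
shift right by 5 → 000001 = 1
(equivalently, floor(34 / 32))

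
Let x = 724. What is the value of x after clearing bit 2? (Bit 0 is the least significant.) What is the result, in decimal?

x = 01011010100
bit 2 is currently 1; clear it via x & ~(1 << 2) = x & ~4
→ 01011010000 = 720

720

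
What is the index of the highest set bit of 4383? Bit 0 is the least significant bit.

12

4383 = 1000100011111
The topmost 1 is at position 12 (since 2^12 = 4096 ≤ 4383 < 8192).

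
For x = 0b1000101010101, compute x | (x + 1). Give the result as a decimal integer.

4439

x = 1000101010101 = 4437
x + 1 = 1000101010110
OR    = 1000101010111 = 4439
(x | (x + 1) sets the lowest cleared bit.)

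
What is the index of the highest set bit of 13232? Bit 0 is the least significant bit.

13

13232 = 11001110110000
The topmost 1 is at position 13 (since 2^13 = 8192 ≤ 13232 < 16384).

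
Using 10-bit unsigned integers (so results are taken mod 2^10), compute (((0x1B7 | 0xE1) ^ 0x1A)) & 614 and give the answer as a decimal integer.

100

0x1B7 = 0110110111
0xE1 = 0011100001
→ | → 0111110111 = 503
0x1A = 0000011010
→ ^ → 0111101101 = 493
614 = 1001100110
→ & → 0001100100 = 100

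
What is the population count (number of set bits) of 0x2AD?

6

0x2AD = 1010101101
Count the 1s: 1 + 1 + 1 + 1 + 1 + 1 = 6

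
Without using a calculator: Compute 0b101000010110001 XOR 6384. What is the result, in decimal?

a = 101000010110001
6384 = 001100011110000
XOR → 100100001000001 = 18497

18497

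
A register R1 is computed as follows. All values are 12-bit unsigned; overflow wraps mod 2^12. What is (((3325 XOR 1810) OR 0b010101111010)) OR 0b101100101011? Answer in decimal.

3325 = 110011111101
1810 = 011100010010
→ XOR → 101111101111 = 3055
0b010101111010 = 010101111010
→ OR → 111111111111 = 4095
0b101100101011 = 101100101011
→ OR → 111111111111 = 4095

4095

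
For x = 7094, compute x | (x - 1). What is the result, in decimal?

7095

x = 1101110110110 = 7094
x - 1 = 1101110110101
OR    = 1101110110111 = 7095
(x | (x - 1) sets all bits below the lowest set bit.)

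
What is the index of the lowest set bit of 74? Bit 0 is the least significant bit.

74 = 1001010
Trailing zeros: 1, so the lowest set bit is bit 1 (value 2).

1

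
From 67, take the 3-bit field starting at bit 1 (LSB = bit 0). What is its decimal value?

1

v = 01000011
Shift right by 1: 0100001
Mask low 3 bits: 001 = 1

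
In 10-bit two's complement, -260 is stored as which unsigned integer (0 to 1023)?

260 in 10 bits: 0100000100
Invert: 1011111011
Add 1:  1011111100 = 764
(Check: 2^10 - 260 = 1024 - 260 = 764.)

764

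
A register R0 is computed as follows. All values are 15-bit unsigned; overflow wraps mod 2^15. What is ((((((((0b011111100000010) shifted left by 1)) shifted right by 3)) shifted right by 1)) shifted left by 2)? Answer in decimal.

8064

0b011111100000010 = 011111100000010
→ shifted left by 1 (mod 2^15) → 111111000000100 = 32260
→ shifted right by 3 → 000111111000000 = 4032
→ shifted right by 1 → 000011111100000 = 2016
→ shifted left by 2 (mod 2^15) → 001111110000000 = 8064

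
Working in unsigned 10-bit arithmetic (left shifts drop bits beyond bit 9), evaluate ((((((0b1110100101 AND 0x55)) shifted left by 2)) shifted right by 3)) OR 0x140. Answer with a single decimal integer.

322

0b1110100101 = 1110100101
0x55 = 0001010101
→ AND → 0000000101 = 5
→ shifted left by 2 (mod 2^10) → 0000010100 = 20
→ shifted right by 3 → 0000000010 = 2
0x140 = 0101000000
→ OR → 0101000010 = 322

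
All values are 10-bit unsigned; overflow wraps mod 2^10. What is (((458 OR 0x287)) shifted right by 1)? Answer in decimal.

487

458 = 0111001010
0x287 = 1010000111
→ OR → 1111001111 = 975
→ shifted right by 1 → 0111100111 = 487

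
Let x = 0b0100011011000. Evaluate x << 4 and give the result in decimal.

36224

x = 0000100011011000
shift left by 4 → 1000110110000000 = 36224
(equivalently, 2264 × 2^4 = 2264 × 16)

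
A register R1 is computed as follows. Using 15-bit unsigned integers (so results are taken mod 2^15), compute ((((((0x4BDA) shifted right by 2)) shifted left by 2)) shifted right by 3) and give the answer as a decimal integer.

2427

0x4BDA = 100101111011010
→ shifted right by 2 → 001001011110110 = 4854
→ shifted left by 2 (mod 2^15) → 100101111011000 = 19416
→ shifted right by 3 → 000100101111011 = 2427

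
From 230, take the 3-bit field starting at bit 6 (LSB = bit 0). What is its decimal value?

v = 011100110
Shift right by 6: 011
Mask low 3 bits: 011 = 3

3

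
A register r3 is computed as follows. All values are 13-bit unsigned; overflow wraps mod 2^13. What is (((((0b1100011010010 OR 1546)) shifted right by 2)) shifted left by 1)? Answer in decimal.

0b1100011010010 = 1100011010010
1546 = 0011000001010
→ OR → 1111011011010 = 7898
→ shifted right by 2 → 0011110110110 = 1974
→ shifted left by 1 (mod 2^13) → 0111101101100 = 3948

3948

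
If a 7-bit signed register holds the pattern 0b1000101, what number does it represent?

-59

pattern = 1000101 (MSB is 1 ⇒ negative)
Invert: 0111010, add 1 → 0111011 = 59, so the value is -59.
(Equivalently: 69 - 2^7 = 69 - 128 = -59.)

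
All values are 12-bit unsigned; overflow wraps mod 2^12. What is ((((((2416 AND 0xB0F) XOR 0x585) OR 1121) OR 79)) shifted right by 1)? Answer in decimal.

2416 = 100101110000
0xB0F = 101100001111
→ AND → 100100000000 = 2304
0x585 = 010110000101
→ XOR → 110010000101 = 3205
1121 = 010001100001
→ OR → 110011100101 = 3301
79 = 000001001111
→ OR → 110011101111 = 3311
→ shifted right by 1 → 011001110111 = 1655

1655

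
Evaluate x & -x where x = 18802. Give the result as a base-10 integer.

x = 100100101110010 = 18802
-x (two's complement) = …011011010001110
AND   = 000000000000010 = 2
(x & -x isolates the lowest set bit of x.)

2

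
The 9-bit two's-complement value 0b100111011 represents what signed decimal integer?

-197

pattern = 100111011 (MSB is 1 ⇒ negative)
Invert: 011000100, add 1 → 011000101 = 197, so the value is -197.
(Equivalently: 315 - 2^9 = 315 - 512 = -197.)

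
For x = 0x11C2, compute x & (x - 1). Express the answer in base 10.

x = 1000111000010 = 4546
x - 1 = 1000111000001
AND   = 1000111000000 = 4544
(x & (x - 1) clears the lowest set bit of x.)

4544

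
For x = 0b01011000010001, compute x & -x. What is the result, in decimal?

1

x = 1011000010001 = 5649
-x (two's complement) = …0100111101111
AND   = 0000000000001 = 1
(x & -x isolates the lowest set bit of x.)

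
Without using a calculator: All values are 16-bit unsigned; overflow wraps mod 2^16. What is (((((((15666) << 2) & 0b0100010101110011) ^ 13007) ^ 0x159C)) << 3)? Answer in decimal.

15666 = 0011110100110010
→ << 2 (mod 2^16) → 1111010011001000 = 62664
0b0100010101110011 = 0100010101110011
→ & → 0100010001000000 = 17472
13007 = 0011001011001111
→ ^ → 0111011010001111 = 30351
0x159C = 0001010110011100
→ ^ → 0110001100010011 = 25363
→ << 3 (mod 2^16) → 0001100010011000 = 6296

6296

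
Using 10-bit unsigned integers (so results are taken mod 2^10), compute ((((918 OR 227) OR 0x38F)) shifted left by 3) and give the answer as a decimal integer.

918 = 1110010110
227 = 0011100011
→ OR → 1111110111 = 1015
0x38F = 1110001111
→ OR → 1111111111 = 1023
→ shifted left by 3 (mod 2^10) → 1111111000 = 1016

1016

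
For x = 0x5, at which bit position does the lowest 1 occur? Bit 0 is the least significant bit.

0x5 = 101
Trailing zeros: 0, so the lowest set bit is bit 0 (value 1).

0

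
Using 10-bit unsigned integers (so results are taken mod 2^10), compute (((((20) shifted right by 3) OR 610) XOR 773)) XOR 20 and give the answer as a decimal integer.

20 = 0000010100
→ shifted right by 3 → 0000000010 = 2
610 = 1001100010
→ OR → 1001100010 = 610
773 = 1100000101
→ XOR → 0101100111 = 359
20 = 0000010100
→ XOR → 0101110011 = 371

371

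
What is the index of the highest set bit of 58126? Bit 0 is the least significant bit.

15

58126 = 1110001100001110
The topmost 1 is at position 15 (since 2^15 = 32768 ≤ 58126 < 65536).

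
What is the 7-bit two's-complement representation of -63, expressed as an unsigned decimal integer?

63 in 7 bits: 0111111
Invert: 1000000
Add 1:  1000001 = 65
(Check: 2^7 - 63 = 128 - 63 = 65.)

65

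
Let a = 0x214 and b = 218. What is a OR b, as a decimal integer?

734

0x214 = 1000010100
218 = 0011011010
 OR → 1011011110 = 734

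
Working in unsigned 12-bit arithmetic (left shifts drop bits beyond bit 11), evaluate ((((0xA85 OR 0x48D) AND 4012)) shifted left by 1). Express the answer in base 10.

0xA85 = 101010000101
0x48D = 010010001101
→ OR → 111010001101 = 3725
4012 = 111110101100
→ AND → 111010001100 = 3724
→ shifted left by 1 (mod 2^12) → 110100011000 = 3352

3352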